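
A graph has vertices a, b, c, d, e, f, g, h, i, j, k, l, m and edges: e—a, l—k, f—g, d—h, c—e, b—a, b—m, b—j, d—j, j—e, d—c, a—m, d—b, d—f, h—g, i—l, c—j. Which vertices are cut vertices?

Removing d increases the component count from 2 to 3, so d is a cut vertex.
Removing l increases the component count from 2 to 3, so l is a cut vertex.
By contrast removing b leaves 2 components; it is not a cut vertex. No other vertex is a cut vertex either.

d, l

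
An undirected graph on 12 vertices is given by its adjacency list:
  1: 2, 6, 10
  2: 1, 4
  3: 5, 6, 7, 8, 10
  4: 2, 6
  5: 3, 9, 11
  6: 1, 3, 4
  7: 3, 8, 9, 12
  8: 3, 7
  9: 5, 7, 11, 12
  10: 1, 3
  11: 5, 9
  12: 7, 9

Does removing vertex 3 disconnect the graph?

Deleting 3 raises the number of components from 1 to 2, so 3 is a cut vertex.

Yes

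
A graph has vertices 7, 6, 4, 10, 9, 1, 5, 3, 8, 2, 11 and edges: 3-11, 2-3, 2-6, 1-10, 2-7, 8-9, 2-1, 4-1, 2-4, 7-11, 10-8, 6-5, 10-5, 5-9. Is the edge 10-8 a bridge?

No

After removing 10-8, the path 10-5-9-8 still connects them, so the edge is not a bridge.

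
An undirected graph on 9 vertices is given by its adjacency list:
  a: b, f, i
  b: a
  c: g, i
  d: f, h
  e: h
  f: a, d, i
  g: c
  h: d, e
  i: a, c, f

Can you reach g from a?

From a we can reach a, b, c, d, e, f, g, h, i, which includes g.

Yes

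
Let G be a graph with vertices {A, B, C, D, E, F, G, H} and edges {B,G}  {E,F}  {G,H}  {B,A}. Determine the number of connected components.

4

C is isolated — a component by itself.
D is isolated — a component by itself.
Starting from E we can reach E, F. That is one component of size 2.
Starting from A we can reach A, B, G, H. That is one component of size 4.
Total: 4 components.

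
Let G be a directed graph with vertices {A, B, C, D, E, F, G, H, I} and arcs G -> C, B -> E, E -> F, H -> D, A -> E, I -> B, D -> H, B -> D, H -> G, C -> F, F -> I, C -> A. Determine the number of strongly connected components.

{A, B, C, D, E, F, G, H, I} are all mutually reachable — one SCC of size 9.
That gives 1 strongly connected component.

1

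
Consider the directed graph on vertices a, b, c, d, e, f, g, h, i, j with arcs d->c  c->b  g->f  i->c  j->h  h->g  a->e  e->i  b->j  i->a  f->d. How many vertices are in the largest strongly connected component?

7

{b, c, d, f, g, h, j} are all mutually reachable — one SCC of size 7.
{a, e, i} are all mutually reachable — one SCC of size 3.
The largest has 7 vertices.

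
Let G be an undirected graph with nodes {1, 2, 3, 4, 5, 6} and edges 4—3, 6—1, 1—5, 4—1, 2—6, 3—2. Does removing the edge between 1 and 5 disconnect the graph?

Removing 1—5 leaves no path between 1 and 5: the component count goes from 1 to 2. So it is a bridge.

Yes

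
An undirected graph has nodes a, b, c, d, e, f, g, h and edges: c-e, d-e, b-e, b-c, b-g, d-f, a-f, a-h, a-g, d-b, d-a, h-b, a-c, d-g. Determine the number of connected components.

Starting from a we can reach a, b, c, d, e, f, g, h. That is one component of size 8.
Total: 1 component.

1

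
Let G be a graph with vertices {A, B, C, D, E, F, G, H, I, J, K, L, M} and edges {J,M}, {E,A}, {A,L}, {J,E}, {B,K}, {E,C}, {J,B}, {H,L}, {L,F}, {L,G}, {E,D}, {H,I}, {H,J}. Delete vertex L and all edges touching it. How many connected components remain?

3

With L gone, the remaining components are: {F}; {G}; {A, B, C, D, E, H, I, J, K, M}.
That is 3 components.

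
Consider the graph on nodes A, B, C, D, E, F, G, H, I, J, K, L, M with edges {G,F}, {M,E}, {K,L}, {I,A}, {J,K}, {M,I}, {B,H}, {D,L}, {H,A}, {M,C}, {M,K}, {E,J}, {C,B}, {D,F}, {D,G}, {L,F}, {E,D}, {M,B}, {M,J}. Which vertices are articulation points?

Removing M increases the component count from 1 to 2, so M is a cut vertex.
By contrast removing C leaves 1 component; it is not a cut vertex. No other vertex is a cut vertex either.

M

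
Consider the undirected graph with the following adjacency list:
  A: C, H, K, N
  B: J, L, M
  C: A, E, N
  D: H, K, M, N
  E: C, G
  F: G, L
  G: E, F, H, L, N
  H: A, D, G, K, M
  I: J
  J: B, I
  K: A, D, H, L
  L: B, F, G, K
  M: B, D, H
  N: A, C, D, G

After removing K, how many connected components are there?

With K gone, the remaining components are: {A, B, C, D, E, F, G, H, I, J, L, M, N}.
That is 1 component.

1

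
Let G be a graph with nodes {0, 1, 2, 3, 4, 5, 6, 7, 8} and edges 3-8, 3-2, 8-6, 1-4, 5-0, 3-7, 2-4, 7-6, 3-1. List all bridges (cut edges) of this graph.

The edges on the cycle 3-1-4-2-3 are not bridges since each lies on that cycle.
But removing 0-5 disconnects 0 from 5 — this is a bridge.

0-5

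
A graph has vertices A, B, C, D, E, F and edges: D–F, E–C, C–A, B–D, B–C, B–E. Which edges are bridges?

A-C, B-D, D-F

The edges on the cycle B-E-C-B are not bridges since each lies on that cycle.
But removing D–B disconnects D from B; removing F–D disconnects F from D; removing C–A disconnects C from A — these are bridges.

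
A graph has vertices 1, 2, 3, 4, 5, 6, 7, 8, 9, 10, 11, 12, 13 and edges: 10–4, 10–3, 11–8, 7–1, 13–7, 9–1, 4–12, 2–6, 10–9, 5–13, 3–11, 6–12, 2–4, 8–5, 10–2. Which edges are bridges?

none

The edges on the cycle 10-3-11-8-5-13-7-1-9-10 are not bridges since each lies on that cycle.
Every edge lies on some cycle, so there are no bridges.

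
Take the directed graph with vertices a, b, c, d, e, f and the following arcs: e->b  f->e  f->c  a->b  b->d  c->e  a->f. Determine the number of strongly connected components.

6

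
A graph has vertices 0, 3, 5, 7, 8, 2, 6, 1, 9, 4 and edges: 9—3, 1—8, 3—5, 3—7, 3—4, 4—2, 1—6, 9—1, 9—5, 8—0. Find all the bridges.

0-8, 1-6, 1-8, 1-9, 2-4, 3-4, 3-7

The edges on the cycle 9-3-5-9 are not bridges since each lies on that cycle.
But removing 6—1 disconnects 6 from 1; removing 4—2 disconnects 4 from 2; removing 9—1 disconnects 9 from 1; removing 8—0 disconnects 8 from 0 — these are bridges.
In total 7 edges are bridges.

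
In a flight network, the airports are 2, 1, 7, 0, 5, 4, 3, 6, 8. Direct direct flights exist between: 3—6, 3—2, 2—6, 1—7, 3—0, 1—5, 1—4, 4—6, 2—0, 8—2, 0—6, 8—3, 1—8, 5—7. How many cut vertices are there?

Removing 1 increases the component count from 1 to 2, so 1 is a cut vertex.
By contrast removing 2 leaves 1 component; it is not a cut vertex. No other vertex is a cut vertex either.

1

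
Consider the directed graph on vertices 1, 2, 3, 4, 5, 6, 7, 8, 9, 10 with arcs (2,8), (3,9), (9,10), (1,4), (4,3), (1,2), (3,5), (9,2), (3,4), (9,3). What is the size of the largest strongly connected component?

{3, 4, 9} are all mutually reachable — one SCC of size 3.
{5} is an SCC by itself.
{2} is an SCC by itself.
{1} is an SCC by itself.
{6} is an SCC by itself.
(and 3 more singleton SCCs)
The largest has 3 vertices.

3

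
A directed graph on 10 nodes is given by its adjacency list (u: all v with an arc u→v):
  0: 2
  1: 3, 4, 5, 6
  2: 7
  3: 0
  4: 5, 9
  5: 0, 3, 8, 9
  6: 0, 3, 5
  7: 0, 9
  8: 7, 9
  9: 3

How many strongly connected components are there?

{0, 2, 3, 7, 9} are all mutually reachable — one SCC of size 5.
{5} is an SCC by itself.
{8} is an SCC by itself.
{4} is an SCC by itself.
{6} is an SCC by itself.
(and 1 more singleton SCC)
That gives 6 strongly connected components.

6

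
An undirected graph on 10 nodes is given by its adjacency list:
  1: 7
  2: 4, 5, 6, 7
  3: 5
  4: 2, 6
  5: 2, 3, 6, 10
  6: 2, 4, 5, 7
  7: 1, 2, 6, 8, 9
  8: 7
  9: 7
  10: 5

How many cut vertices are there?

2

Removing 5 increases the component count from 1 to 3, so 5 is a cut vertex.
Removing 7 increases the component count from 1 to 4, so 7 is a cut vertex.
By contrast removing 6 leaves 1 component; it is not a cut vertex. No other vertex is a cut vertex either.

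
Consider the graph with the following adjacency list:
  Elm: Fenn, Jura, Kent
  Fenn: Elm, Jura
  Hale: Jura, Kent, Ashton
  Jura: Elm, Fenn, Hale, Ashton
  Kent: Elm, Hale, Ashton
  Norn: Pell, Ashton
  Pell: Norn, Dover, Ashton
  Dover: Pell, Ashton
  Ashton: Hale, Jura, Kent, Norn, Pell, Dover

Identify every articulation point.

Removing Ashton increases the component count from 1 to 2, so Ashton is a cut vertex.
By contrast removing Dover leaves 1 component; it is not a cut vertex. No other vertex is a cut vertex either.

Ashton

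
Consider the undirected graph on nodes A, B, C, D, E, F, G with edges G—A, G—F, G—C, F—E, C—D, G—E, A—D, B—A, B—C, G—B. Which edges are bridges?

The edges on the cycle G-F-E-G are not bridges since each lies on that cycle.
Every edge lies on some cycle, so there are no bridges.

none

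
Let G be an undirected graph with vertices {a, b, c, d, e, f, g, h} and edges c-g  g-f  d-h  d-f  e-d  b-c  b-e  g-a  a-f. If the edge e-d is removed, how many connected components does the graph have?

1

e and d are still connected via e-b-c-g-f-d, so the component count stays at 1.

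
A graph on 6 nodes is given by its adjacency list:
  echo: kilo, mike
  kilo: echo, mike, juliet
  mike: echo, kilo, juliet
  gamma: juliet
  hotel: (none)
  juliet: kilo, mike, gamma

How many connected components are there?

2

hotel is isolated — a component by itself.
Starting from echo we can reach echo, kilo, mike, gamma, juliet. That is one component of size 5.
Total: 2 components.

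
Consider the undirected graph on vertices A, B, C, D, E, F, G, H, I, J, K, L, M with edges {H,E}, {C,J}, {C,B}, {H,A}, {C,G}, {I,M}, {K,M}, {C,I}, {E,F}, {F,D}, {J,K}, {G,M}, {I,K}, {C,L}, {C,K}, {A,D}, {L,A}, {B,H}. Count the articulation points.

1

Removing C increases the component count from 1 to 2, so C is a cut vertex.
By contrast removing I leaves 1 component; it is not a cut vertex. No other vertex is a cut vertex either.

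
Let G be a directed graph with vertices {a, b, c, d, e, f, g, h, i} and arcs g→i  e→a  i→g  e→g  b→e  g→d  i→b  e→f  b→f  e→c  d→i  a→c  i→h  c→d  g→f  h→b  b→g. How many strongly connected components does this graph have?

{a, b, c, d, e, g, h, i} are all mutually reachable — one SCC of size 8.
{f} is an SCC by itself.
That gives 2 strongly connected components.

2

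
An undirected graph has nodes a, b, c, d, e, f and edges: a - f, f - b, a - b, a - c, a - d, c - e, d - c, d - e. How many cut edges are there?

The edges on the cycle a-f-b-a are not bridges since each lies on that cycle.
Every edge lies on some cycle, so there are no bridges.

0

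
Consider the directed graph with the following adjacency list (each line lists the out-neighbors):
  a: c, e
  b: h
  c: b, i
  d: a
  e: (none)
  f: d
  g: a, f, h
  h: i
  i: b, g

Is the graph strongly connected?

No

There is no directed path from e to c, so the graph is not strongly connected.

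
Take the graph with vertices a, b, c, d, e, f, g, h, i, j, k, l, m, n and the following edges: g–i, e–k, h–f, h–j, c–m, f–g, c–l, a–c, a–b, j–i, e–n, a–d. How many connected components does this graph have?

3

Starting from e we can reach e, k, n. That is one component of size 3.
Starting from f we can reach f, g, h, i, j. That is one component of size 5.
Starting from a we can reach a, b, c, d, l, m. That is one component of size 6.
Total: 3 components.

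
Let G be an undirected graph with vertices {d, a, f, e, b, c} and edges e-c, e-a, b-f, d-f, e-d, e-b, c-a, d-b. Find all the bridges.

none

The edges on the cycle e-c-a-e are not bridges since each lies on that cycle.
Every edge lies on some cycle, so there are no bridges.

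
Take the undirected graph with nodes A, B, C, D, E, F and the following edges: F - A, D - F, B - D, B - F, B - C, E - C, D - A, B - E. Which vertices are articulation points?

B

Removing B increases the component count from 1 to 2, so B is a cut vertex.
By contrast removing A leaves 1 component; it is not a cut vertex. No other vertex is a cut vertex either.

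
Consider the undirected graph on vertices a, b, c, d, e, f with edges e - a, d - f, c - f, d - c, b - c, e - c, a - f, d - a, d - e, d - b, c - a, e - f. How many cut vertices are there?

Removing d, for instance, still leaves 1 component. No single vertex removal increases the component count — the graph has no articulation points.

0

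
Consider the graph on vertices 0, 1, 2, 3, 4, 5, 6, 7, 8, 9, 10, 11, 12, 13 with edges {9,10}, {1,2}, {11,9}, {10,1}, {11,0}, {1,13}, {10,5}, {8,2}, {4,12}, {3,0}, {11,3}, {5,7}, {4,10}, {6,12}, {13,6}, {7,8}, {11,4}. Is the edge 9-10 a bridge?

No

After removing 9-10, the path 9-11-4-10 still connects them, so the edge is not a bridge.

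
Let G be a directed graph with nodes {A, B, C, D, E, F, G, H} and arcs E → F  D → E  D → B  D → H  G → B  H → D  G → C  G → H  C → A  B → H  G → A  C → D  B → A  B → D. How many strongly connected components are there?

{B, D, H} are all mutually reachable — one SCC of size 3.
{E} is an SCC by itself.
{C} is an SCC by itself.
{A} is an SCC by itself.
{F} is an SCC by itself.
(and 1 more singleton SCC)
That gives 6 strongly connected components.

6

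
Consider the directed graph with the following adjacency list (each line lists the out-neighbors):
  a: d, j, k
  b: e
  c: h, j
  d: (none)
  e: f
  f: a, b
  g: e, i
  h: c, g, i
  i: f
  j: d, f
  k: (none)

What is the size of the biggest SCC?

{a, b, e, f, j} are all mutually reachable — one SCC of size 5.
{c, h} are all mutually reachable — one SCC of size 2.
{i} is an SCC by itself.
{g} is an SCC by itself.
{d} is an SCC by itself.
(and 1 more singleton SCC)
The largest has 5 vertices.

5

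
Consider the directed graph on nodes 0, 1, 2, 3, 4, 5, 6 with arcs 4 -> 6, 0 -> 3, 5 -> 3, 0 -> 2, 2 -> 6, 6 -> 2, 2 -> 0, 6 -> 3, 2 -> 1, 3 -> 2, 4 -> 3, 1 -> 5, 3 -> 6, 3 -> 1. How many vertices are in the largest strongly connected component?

{0, 1, 2, 3, 5, 6} are all mutually reachable — one SCC of size 6.
{4} is an SCC by itself.
The largest has 6 vertices.

6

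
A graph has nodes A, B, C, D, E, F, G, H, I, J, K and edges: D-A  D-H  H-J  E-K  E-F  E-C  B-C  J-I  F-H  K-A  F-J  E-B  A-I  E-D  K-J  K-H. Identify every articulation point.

Removing E increases the component count from 2 to 3, so E is a cut vertex.
By contrast removing B leaves 2 components; it is not a cut vertex. No other vertex is a cut vertex either.

E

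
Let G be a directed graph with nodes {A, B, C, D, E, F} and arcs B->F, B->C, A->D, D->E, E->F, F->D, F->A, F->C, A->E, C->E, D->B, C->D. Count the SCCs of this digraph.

{A, B, C, D, E, F} are all mutually reachable — one SCC of size 6.
That gives 1 strongly connected component.

1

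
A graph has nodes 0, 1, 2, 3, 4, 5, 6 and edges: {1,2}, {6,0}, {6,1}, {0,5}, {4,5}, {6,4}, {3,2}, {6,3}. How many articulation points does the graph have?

1

Removing 6 increases the component count from 1 to 2, so 6 is a cut vertex.
By contrast removing 4 leaves 1 component; it is not a cut vertex. No other vertex is a cut vertex either.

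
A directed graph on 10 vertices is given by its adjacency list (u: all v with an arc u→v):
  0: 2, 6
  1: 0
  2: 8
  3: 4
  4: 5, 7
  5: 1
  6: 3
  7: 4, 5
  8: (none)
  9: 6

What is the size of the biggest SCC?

{0, 1, 3, 4, 5, 6, 7} are all mutually reachable — one SCC of size 7.
{8} is an SCC by itself.
{9} is an SCC by itself.
{2} is an SCC by itself.
The largest has 7 vertices.

7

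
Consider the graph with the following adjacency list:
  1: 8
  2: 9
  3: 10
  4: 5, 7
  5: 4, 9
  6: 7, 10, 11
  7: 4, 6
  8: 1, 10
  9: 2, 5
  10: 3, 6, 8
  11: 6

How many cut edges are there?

10

removing 1-8 disconnects 1 from 8; removing 10-3 disconnects 10 from 3; removing 5-4 disconnects 5 from 4; removing 10-8 disconnects 10 from 8 — these are bridges.
In total 10 edges are bridges.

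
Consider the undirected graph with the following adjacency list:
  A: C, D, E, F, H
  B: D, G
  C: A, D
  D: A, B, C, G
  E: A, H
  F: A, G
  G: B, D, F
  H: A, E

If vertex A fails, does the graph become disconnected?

Deleting A raises the number of components from 1 to 2, so A is a cut vertex.

Yes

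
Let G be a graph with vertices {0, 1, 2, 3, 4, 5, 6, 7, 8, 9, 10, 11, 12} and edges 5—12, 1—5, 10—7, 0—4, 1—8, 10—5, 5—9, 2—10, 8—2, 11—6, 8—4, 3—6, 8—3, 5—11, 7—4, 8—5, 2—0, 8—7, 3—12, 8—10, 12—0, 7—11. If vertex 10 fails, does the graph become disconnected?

Deleting 10 leaves 1 component (was 1) (its neighbors 2, 5, 7, 8 remain connected to each other), so 10 is not a cut vertex.

No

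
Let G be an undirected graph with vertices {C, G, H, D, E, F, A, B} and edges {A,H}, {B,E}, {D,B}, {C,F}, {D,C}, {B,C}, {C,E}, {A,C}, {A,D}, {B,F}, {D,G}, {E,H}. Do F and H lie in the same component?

Yes

From F we can reach A, B, C, D, E, F, G, H, which includes H.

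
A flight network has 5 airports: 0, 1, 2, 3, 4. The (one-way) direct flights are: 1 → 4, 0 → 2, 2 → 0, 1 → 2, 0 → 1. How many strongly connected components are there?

3

{0, 1, 2} are all mutually reachable — one SCC of size 3.
{3} is an SCC by itself.
{4} is an SCC by itself.
That gives 3 strongly connected components.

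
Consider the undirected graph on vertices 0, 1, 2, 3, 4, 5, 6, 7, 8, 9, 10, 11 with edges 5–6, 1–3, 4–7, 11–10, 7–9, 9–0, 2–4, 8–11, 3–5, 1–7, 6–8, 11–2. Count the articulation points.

3

Removing 7 increases the component count from 1 to 2, so 7 is a cut vertex.
Removing 9 increases the component count from 1 to 2, so 9 is a cut vertex.
Removing 11 increases the component count from 1 to 2, so 11 is a cut vertex.
By contrast removing 4 leaves 1 component; it is not a cut vertex. No other vertex is a cut vertex either.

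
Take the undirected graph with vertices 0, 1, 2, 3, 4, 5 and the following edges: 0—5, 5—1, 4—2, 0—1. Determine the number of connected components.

3 is isolated — a component by itself.
Starting from 2 we can reach 2, 4. That is one component of size 2.
Starting from 0 we can reach 0, 1, 5. That is one component of size 3.
Total: 3 components.

3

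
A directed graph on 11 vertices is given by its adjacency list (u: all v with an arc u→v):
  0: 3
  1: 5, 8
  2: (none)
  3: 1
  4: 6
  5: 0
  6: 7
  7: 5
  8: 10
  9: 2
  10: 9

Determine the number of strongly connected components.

8

{0, 1, 3, 5} are all mutually reachable — one SCC of size 4.
{9} is an SCC by itself.
{6} is an SCC by itself.
{4} is an SCC by itself.
{7} is an SCC by itself.
(and 3 more singleton SCCs)
That gives 8 strongly connected components.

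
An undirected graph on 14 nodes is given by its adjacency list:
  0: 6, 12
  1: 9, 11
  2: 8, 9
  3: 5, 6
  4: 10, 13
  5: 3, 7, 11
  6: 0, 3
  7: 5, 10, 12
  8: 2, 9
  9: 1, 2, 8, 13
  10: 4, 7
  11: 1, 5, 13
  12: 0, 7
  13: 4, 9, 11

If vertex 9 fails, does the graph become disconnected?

Yes

Deleting 9 raises the number of components from 1 to 2, so 9 is a cut vertex.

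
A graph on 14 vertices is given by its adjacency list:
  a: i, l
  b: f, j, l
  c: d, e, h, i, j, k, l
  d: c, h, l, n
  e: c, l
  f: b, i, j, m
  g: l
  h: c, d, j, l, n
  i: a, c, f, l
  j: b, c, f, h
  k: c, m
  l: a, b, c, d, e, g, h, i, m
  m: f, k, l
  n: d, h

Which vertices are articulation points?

l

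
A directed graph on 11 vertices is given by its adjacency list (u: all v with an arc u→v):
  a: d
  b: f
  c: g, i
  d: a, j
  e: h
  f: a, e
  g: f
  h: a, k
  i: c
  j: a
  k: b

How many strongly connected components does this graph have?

{b, e, f, h, k} are all mutually reachable — one SCC of size 5.
{a, d, j} are all mutually reachable — one SCC of size 3.
{c, i} are all mutually reachable — one SCC of size 2.
{g} is an SCC by itself.
That gives 4 strongly connected components.

4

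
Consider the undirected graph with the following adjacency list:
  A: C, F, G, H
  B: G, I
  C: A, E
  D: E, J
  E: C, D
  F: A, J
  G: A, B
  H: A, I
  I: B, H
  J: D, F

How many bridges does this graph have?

0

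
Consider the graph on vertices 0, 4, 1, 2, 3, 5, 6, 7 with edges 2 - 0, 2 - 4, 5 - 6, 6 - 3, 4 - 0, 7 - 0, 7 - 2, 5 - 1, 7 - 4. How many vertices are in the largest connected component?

Starting from 0 we can reach 0, 2, 4, 7. That is one component of size 4.
Starting from 1 we can reach 1, 3, 5, 6. That is one component of size 4.
The largest has 4 vertices.

4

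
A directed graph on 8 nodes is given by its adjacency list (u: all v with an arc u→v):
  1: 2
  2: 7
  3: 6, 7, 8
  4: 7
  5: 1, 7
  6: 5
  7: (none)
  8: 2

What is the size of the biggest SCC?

1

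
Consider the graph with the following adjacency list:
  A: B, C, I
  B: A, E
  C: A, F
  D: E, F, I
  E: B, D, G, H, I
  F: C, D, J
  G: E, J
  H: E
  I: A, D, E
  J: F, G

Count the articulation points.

Removing E increases the component count from 1 to 2, so E is a cut vertex.
By contrast removing F leaves 1 component; it is not a cut vertex. No other vertex is a cut vertex either.

1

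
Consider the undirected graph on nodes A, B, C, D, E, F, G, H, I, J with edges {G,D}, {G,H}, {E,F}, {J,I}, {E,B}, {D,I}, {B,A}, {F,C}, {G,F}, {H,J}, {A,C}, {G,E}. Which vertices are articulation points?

Removing G increases the component count from 1 to 2, so G is a cut vertex.
By contrast removing D leaves 1 component; it is not a cut vertex. No other vertex is a cut vertex either.

G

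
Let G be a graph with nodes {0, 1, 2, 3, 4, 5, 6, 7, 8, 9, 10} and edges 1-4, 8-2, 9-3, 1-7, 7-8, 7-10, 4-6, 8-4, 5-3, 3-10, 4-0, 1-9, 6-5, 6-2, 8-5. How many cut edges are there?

1

The edges on the cycle 1-7-8-5-3-9-1 are not bridges since each lies on that cycle.
But removing 4-0 disconnects 4 from 0 — this is a bridge.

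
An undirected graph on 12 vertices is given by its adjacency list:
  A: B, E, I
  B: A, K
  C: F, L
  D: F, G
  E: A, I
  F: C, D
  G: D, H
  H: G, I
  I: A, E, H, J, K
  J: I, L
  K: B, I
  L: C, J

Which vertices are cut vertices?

Removing I increases the component count from 1 to 2, so I is a cut vertex.
By contrast removing A leaves 1 component; it is not a cut vertex. No other vertex is a cut vertex either.

I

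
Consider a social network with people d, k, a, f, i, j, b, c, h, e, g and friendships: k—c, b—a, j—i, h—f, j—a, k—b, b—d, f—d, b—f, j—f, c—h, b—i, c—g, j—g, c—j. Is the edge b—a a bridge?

After removing b—a, the path b-f-j-a still connects them, so the edge is not a bridge.

No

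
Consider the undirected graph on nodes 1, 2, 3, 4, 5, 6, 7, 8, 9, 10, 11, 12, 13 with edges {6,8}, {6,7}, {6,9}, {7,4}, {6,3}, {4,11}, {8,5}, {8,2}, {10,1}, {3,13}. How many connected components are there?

3

12 is isolated — a component by itself.
Starting from 1 we can reach 1, 10. That is one component of size 2.
Starting from 2 we can reach 2, 3, 4, 5, 6, 7, 8, 9, 11, 13. That is one component of size 10.
Total: 3 components.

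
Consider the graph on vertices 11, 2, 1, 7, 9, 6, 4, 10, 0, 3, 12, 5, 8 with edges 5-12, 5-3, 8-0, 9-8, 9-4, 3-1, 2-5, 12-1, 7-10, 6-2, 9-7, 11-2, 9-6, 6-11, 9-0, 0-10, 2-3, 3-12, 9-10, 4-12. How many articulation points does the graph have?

Removing 9 increases the component count from 1 to 2, so 9 is a cut vertex.
By contrast removing 12 leaves 1 component; it is not a cut vertex. No other vertex is a cut vertex either.

1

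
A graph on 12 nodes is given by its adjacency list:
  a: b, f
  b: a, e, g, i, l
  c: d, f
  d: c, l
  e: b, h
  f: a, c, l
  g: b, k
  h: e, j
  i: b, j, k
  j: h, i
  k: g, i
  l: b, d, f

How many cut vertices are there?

Removing b increases the component count from 1 to 2, so b is a cut vertex.
By contrast removing l leaves 1 component; it is not a cut vertex. No other vertex is a cut vertex either.

1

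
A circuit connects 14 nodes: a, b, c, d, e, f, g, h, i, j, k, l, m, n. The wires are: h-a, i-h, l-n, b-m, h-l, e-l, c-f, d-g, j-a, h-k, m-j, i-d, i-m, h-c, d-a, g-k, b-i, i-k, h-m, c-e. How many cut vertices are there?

Removing c increases the component count from 1 to 2, so c is a cut vertex.
Removing h increases the component count from 1 to 2, so h is a cut vertex.
Removing l increases the component count from 1 to 2, so l is a cut vertex.
By contrast removing j leaves 1 component; it is not a cut vertex. No other vertex is a cut vertex either.

3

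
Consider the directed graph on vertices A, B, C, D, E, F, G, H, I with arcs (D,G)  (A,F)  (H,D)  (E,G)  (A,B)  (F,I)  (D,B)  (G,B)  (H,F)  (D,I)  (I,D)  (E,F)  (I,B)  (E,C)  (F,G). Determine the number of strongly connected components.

8

{D, I} are all mutually reachable — one SCC of size 2.
{E} is an SCC by itself.
{G} is an SCC by itself.
{H} is an SCC by itself.
{F} is an SCC by itself.
(and 3 more singleton SCCs)
That gives 8 strongly connected components.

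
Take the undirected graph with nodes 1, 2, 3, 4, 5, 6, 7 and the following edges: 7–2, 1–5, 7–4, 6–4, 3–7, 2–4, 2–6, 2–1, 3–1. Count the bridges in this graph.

The edges on the cycle 3-7-2-1-3 are not bridges since each lies on that cycle.
But removing 1–5 disconnects 1 from 5 — this is a bridge.

1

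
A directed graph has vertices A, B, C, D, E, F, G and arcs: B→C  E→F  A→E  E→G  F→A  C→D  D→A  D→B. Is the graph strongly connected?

There is no directed path from E to B, so the graph is not strongly connected.

No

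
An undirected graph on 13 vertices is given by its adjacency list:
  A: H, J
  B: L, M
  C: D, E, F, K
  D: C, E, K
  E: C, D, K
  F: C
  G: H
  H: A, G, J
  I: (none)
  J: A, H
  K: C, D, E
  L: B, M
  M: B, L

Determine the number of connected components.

4

I is isolated — a component by itself.
Starting from B we can reach B, L, M. That is one component of size 3.
Starting from A we can reach A, G, H, J. That is one component of size 4.
Starting from C we can reach C, D, E, F, K. That is one component of size 5.
Total: 4 components.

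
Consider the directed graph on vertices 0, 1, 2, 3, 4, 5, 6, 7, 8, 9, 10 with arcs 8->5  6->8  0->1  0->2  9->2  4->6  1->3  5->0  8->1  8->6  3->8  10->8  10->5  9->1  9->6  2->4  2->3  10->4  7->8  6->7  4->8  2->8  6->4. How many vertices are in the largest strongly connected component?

{0, 1, 2, 3, 4, 5, 6, 7, 8} are all mutually reachable — one SCC of size 9.
{9} is an SCC by itself.
{10} is an SCC by itself.
The largest has 9 vertices.

9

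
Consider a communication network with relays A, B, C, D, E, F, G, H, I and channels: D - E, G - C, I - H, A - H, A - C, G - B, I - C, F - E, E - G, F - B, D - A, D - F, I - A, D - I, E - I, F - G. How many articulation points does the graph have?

Removing E, for instance, still leaves 1 component. No single vertex removal increases the component count — the graph has no articulation points.

0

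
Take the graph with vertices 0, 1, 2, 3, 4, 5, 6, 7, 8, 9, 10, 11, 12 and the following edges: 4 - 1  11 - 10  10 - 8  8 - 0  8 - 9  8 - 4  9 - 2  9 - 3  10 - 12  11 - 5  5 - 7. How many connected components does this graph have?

2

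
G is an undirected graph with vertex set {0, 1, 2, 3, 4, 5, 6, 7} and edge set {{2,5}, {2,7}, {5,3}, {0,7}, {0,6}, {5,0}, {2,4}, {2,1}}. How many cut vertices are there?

3

Removing 0 increases the component count from 1 to 2, so 0 is a cut vertex.
Removing 2 increases the component count from 1 to 3, so 2 is a cut vertex.
Removing 5 increases the component count from 1 to 2, so 5 is a cut vertex.
By contrast removing 7 leaves 1 component; it is not a cut vertex. No other vertex is a cut vertex either.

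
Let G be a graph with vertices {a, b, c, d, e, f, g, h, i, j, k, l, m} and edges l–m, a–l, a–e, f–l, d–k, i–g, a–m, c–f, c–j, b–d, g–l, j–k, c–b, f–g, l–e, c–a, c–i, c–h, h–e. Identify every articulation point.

c

Removing c increases the component count from 1 to 2, so c is a cut vertex.
By contrast removing b leaves 1 component; it is not a cut vertex. No other vertex is a cut vertex either.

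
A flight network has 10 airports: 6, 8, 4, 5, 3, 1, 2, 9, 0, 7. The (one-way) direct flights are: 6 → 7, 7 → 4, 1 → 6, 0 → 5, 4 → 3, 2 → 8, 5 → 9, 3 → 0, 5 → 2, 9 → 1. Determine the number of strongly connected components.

{0, 1, 3, 4, 5, 6, 7, 9} are all mutually reachable — one SCC of size 8.
{2} is an SCC by itself.
{8} is an SCC by itself.
That gives 3 strongly connected components.

3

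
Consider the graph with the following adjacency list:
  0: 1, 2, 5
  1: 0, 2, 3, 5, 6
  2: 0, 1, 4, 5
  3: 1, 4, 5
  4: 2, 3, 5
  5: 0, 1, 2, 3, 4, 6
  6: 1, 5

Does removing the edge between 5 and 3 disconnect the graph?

No

After removing 5-3, the path 5-1-3 still connects them, so the edge is not a bridge.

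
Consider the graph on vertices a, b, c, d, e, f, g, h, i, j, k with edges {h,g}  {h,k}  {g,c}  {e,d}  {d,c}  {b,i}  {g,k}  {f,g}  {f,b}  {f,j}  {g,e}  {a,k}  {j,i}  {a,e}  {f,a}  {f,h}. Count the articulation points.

1

Removing f increases the component count from 1 to 2, so f is a cut vertex.
By contrast removing a leaves 1 component; it is not a cut vertex. No other vertex is a cut vertex either.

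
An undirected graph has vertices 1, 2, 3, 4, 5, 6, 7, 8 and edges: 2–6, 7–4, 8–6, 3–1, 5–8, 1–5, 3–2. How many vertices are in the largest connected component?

Starting from 4 we can reach 4, 7. That is one component of size 2.
Starting from 1 we can reach 1, 2, 3, 5, 6, 8. That is one component of size 6.
The largest has 6 vertices.

6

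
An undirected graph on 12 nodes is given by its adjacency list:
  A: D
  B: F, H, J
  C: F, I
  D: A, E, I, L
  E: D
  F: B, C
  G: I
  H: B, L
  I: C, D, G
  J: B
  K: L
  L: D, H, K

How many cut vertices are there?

Removing B increases the component count from 1 to 2, so B is a cut vertex.
Removing D increases the component count from 1 to 3, so D is a cut vertex.
Removing I increases the component count from 1 to 2, so I is a cut vertex.
Likewise L is a cut vertex.
By contrast removing H leaves 1 component; it is not a cut vertex. No other vertex is a cut vertex either.

4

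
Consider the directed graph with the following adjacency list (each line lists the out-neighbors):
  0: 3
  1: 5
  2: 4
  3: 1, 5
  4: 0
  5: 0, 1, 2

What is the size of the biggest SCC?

6

{0, 1, 2, 3, 4, 5} are all mutually reachable — one SCC of size 6.
The largest has 6 vertices.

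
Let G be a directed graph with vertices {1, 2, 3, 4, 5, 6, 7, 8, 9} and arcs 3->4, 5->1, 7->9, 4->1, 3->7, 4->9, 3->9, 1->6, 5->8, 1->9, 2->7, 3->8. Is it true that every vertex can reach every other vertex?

No

There is no directed path from 3 to 2, so the graph is not strongly connected.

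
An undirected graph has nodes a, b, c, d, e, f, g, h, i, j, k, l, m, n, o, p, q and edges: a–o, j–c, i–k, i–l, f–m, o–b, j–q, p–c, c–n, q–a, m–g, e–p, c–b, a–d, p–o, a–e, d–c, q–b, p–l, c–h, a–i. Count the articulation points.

Removing c increases the component count from 2 to 4, so c is a cut vertex.
Removing i increases the component count from 2 to 3, so i is a cut vertex.
Removing m increases the component count from 2 to 3, so m is a cut vertex.
By contrast removing g leaves 2 components; it is not a cut vertex. No other vertex is a cut vertex either.

3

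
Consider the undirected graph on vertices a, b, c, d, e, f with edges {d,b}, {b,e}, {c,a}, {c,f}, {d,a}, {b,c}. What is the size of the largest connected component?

Starting from a we can reach a, b, c, d, e, f. That is one component of size 6.
The largest has 6 vertices.

6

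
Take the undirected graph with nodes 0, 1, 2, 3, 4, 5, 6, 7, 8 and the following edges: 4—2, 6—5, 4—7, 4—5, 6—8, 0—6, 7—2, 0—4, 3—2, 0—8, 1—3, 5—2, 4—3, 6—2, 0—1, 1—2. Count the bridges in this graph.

The edges on the cycle 0-6-5-4-0 are not bridges since each lies on that cycle.
Every edge lies on some cycle, so there are no bridges.

0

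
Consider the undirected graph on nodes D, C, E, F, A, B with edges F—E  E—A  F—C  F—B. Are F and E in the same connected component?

Yes

From F we can reach A, B, C, E, F, which includes E.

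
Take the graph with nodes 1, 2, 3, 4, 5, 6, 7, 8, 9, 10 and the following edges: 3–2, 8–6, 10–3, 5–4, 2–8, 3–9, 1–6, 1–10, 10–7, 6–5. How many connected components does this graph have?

Starting from 1 we can reach 1, 2, 3, 4, 5, 6, 7, 8, 9, 10. That is one component of size 10.
Total: 1 component.

1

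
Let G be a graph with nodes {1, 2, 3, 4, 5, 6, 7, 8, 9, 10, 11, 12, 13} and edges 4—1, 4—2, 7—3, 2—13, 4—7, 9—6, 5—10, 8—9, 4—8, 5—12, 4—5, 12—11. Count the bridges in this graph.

removing 4—2 disconnects 4 from 2; removing 4—1 disconnects 4 from 1; removing 8—4 disconnects 8 from 4; removing 3—7 disconnects 3 from 7 — these are bridges.
In total 12 edges are bridges.

12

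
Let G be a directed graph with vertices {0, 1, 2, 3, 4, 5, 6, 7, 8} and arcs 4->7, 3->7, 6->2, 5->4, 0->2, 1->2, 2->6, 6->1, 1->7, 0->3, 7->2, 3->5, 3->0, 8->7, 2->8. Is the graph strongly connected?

No

There is no directed path from 5 to 0, so the graph is not strongly connected.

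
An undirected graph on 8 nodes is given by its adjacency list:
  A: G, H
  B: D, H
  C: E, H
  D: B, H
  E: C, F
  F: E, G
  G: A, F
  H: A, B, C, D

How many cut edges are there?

0

The edges on the cycle H-B-D-H are not bridges since each lies on that cycle.
Every edge lies on some cycle, so there are no bridges.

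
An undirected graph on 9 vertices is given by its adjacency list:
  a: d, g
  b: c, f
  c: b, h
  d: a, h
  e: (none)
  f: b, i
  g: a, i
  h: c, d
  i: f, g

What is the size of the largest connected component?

e is isolated — a component by itself.
Starting from a we can reach a, b, c, d, f, g, h, i. That is one component of size 8.
The largest has 8 vertices.

8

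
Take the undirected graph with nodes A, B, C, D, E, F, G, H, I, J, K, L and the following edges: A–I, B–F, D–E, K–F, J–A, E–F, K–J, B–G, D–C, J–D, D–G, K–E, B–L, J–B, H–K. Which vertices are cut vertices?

A, B, D, J, K

Removing A increases the component count from 1 to 2, so A is a cut vertex.
Removing B increases the component count from 1 to 2, so B is a cut vertex.
Removing D increases the component count from 1 to 2, so D is a cut vertex.
Likewise J, K are cut vertices.
By contrast removing L leaves 1 component; it is not a cut vertex. No other vertex is a cut vertex either.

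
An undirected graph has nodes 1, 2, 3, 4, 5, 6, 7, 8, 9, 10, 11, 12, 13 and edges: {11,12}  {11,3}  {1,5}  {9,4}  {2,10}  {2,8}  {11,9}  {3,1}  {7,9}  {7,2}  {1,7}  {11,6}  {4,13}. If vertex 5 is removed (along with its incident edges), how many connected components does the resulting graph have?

With 5 gone, the remaining components are: {1, 2, 3, 4, 6, 7, 8, 9, 10, 11, 12, 13}.
That is 1 component.

1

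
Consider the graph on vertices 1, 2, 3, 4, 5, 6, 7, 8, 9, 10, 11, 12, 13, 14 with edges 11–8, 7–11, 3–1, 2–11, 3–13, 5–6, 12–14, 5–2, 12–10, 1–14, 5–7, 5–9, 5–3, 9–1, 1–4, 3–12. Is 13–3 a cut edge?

Yes

Removing 13–3 leaves no path between 13 and 3: the component count goes from 1 to 2. So it is a bridge.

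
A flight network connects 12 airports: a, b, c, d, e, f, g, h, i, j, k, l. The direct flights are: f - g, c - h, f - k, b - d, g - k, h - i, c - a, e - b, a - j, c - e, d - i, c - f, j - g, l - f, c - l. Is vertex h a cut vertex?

No

Deleting h leaves 1 component (was 1) (its neighbors c, i remain connected to each other), so h is not a cut vertex.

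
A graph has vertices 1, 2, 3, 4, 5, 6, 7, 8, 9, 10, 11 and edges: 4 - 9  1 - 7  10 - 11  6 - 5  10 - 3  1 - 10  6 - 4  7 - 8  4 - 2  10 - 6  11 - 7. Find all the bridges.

10-3, 10-6, 2-4, 4-6, 4-9, 5-6, 7-8

The edges on the cycle 1-10-11-7-1 are not bridges since each lies on that cycle.
But removing 10 - 6 disconnects 10 from 6; removing 6 - 4 disconnects 6 from 4; removing 2 - 4 disconnects 2 from 4; removing 9 - 4 disconnects 9 from 4 — these are bridges.
In total 7 edges are bridges.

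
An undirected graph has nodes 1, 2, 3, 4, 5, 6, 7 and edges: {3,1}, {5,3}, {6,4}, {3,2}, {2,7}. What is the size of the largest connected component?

Starting from 4 we can reach 4, 6. That is one component of size 2.
Starting from 1 we can reach 1, 2, 3, 5, 7. That is one component of size 5.
The largest has 5 vertices.

5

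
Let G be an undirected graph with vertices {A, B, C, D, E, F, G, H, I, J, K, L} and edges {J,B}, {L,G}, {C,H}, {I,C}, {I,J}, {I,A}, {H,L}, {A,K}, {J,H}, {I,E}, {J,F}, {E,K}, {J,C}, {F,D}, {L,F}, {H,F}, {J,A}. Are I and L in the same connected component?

Yes

From I we can reach A, B, C, D, E, F, G, H, I, J, K, L, which includes L.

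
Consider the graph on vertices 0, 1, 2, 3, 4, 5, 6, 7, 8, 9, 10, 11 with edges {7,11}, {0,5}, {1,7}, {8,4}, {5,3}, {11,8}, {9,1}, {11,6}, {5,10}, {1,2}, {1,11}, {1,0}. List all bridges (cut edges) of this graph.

The edges on the cycle 1-7-11-1 are not bridges since each lies on that cycle.
But removing 0–1 disconnects 0 from 1; removing 4–8 disconnects 4 from 8; removing 11–6 disconnects 11 from 6; removing 11–8 disconnects 11 from 8 — these are bridges.
In total 9 edges are bridges.

0-1, 0-5, 1-2, 1-9, 10-5, 11-6, 11-8, 3-5, 4-8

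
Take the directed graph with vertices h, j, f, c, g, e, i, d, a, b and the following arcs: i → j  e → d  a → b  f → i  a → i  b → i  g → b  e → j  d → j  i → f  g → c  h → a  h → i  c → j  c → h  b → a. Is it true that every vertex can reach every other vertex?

There is no directed path from f to d, so the graph is not strongly connected.

No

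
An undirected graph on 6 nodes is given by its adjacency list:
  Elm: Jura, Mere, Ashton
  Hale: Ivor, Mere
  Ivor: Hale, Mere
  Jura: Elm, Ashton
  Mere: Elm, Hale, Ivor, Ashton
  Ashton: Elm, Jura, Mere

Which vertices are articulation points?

Removing Mere increases the component count from 1 to 2, so Mere is a cut vertex.
By contrast removing Jura leaves 1 component; it is not a cut vertex. No other vertex is a cut vertex either.

Mere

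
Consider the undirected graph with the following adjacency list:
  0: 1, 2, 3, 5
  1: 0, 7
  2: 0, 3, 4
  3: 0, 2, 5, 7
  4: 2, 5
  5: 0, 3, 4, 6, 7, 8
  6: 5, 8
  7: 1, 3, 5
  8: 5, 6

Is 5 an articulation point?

Yes

Deleting 5 raises the number of components from 1 to 2, so 5 is a cut vertex.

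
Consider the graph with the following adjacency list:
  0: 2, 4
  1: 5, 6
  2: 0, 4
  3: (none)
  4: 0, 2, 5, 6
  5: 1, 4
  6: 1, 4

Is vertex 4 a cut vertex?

Deleting 4 raises the number of components from 2 to 3, so 4 is a cut vertex.

Yes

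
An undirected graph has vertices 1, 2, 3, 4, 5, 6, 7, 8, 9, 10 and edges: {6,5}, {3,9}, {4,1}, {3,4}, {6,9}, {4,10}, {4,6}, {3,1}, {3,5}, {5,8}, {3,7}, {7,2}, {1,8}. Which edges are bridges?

The edges on the cycle 3-4-6-5-8-1-3 are not bridges since each lies on that cycle.
But removing 4–10 disconnects 4 from 10; removing 3–7 disconnects 3 from 7; removing 2–7 disconnects 2 from 7 — these are bridges.

10-4, 2-7, 3-7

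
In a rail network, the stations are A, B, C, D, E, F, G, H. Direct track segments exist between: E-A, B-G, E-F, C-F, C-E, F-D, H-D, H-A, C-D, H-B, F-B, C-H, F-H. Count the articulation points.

Removing B increases the component count from 1 to 2, so B is a cut vertex.
By contrast removing H leaves 1 component; it is not a cut vertex. No other vertex is a cut vertex either.

1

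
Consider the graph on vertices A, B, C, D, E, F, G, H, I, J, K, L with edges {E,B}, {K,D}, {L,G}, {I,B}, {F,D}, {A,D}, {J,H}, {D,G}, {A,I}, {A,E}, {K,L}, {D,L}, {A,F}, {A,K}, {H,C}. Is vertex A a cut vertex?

Deleting A raises the number of components from 2 to 3, so A is a cut vertex.

Yes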